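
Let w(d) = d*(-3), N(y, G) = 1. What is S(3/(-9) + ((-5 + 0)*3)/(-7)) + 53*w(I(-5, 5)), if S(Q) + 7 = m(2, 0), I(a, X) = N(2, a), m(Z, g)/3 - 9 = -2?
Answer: -145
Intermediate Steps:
m(Z, g) = 21 (m(Z, g) = 27 + 3*(-2) = 27 - 6 = 21)
I(a, X) = 1
w(d) = -3*d
S(Q) = 14 (S(Q) = -7 + 21 = 14)
S(3/(-9) + ((-5 + 0)*3)/(-7)) + 53*w(I(-5, 5)) = 14 + 53*(-3*1) = 14 + 53*(-3) = 14 - 159 = -145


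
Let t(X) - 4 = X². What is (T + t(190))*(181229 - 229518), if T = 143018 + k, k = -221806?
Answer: 2061167676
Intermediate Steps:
t(X) = 4 + X²
T = -78788 (T = 143018 - 221806 = -78788)
(T + t(190))*(181229 - 229518) = (-78788 + (4 + 190²))*(181229 - 229518) = (-78788 + (4 + 36100))*(-48289) = (-78788 + 36104)*(-48289) = -42684*(-48289) = 2061167676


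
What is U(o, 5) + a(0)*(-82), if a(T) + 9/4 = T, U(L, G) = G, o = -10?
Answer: 379/2 ≈ 189.50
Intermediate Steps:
a(T) = -9/4 + T
U(o, 5) + a(0)*(-82) = 5 + (-9/4 + 0)*(-82) = 5 - 9/4*(-82) = 5 + 369/2 = 379/2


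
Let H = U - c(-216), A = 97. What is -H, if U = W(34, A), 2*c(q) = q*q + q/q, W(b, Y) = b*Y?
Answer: 40061/2 ≈ 20031.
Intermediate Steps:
W(b, Y) = Y*b
c(q) = ½ + q²/2 (c(q) = (q*q + q/q)/2 = (q² + 1)/2 = (1 + q²)/2 = ½ + q²/2)
U = 3298 (U = 97*34 = 3298)
H = -40061/2 (H = 3298 - (½ + (½)*(-216)²) = 3298 - (½ + (½)*46656) = 3298 - (½ + 23328) = 3298 - 1*46657/2 = 3298 - 46657/2 = -40061/2 ≈ -20031.)
-H = -1*(-40061/2) = 40061/2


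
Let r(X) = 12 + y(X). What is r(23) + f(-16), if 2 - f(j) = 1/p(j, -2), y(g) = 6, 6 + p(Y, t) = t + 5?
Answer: 61/3 ≈ 20.333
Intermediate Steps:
p(Y, t) = -1 + t (p(Y, t) = -6 + (t + 5) = -6 + (5 + t) = -1 + t)
f(j) = 7/3 (f(j) = 2 - 1/(-1 - 2) = 2 - 1/(-3) = 2 - 1*(-1/3) = 2 + 1/3 = 7/3)
r(X) = 18 (r(X) = 12 + 6 = 18)
r(23) + f(-16) = 18 + 7/3 = 61/3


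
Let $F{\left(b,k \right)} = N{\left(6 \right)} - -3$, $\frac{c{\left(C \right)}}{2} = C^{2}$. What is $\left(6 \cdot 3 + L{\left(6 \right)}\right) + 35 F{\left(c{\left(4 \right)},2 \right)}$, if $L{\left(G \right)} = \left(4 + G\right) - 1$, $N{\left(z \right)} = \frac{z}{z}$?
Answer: $167$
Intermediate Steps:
$N{\left(z \right)} = 1$
$L{\left(G \right)} = 3 + G$
$c{\left(C \right)} = 2 C^{2}$
$F{\left(b,k \right)} = 4$ ($F{\left(b,k \right)} = 1 - -3 = 1 + 3 = 4$)
$\left(6 \cdot 3 + L{\left(6 \right)}\right) + 35 F{\left(c{\left(4 \right)},2 \right)} = \left(6 \cdot 3 + \left(3 + 6\right)\right) + 35 \cdot 4 = \left(18 + 9\right) + 140 = 27 + 140 = 167$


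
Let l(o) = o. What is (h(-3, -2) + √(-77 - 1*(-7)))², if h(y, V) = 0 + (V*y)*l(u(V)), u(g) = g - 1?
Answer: (18 - I*√70)² ≈ 254.0 - 301.2*I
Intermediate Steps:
u(g) = -1 + g
h(y, V) = V*y*(-1 + V) (h(y, V) = 0 + (V*y)*(-1 + V) = 0 + V*y*(-1 + V) = V*y*(-1 + V))
(h(-3, -2) + √(-77 - 1*(-7)))² = (-2*(-3)*(-1 - 2) + √(-77 - 1*(-7)))² = (-2*(-3)*(-3) + √(-77 + 7))² = (-18 + √(-70))² = (-18 + I*√70)²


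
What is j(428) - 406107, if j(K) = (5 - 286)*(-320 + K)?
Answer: -436455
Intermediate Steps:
j(K) = 89920 - 281*K (j(K) = -281*(-320 + K) = 89920 - 281*K)
j(428) - 406107 = (89920 - 281*428) - 406107 = (89920 - 120268) - 406107 = -30348 - 406107 = -436455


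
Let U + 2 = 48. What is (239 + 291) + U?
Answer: 576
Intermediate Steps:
U = 46 (U = -2 + 48 = 46)
(239 + 291) + U = (239 + 291) + 46 = 530 + 46 = 576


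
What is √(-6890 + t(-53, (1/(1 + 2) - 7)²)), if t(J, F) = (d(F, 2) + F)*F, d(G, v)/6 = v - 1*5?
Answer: I*√462890/9 ≈ 75.596*I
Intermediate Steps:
d(G, v) = -30 + 6*v (d(G, v) = 6*(v - 1*5) = 6*(v - 5) = 6*(-5 + v) = -30 + 6*v)
t(J, F) = F*(-18 + F) (t(J, F) = ((-30 + 6*2) + F)*F = ((-30 + 12) + F)*F = (-18 + F)*F = F*(-18 + F))
√(-6890 + t(-53, (1/(1 + 2) - 7)²)) = √(-6890 + (1/(1 + 2) - 7)²*(-18 + (1/(1 + 2) - 7)²)) = √(-6890 + (1/3 - 7)²*(-18 + (1/3 - 7)²)) = √(-6890 + (⅓ - 7)²*(-18 + (⅓ - 7)²)) = √(-6890 + (-20/3)²*(-18 + (-20/3)²)) = √(-6890 + 400*(-18 + 400/9)/9) = √(-6890 + (400/9)*(238/9)) = √(-6890 + 95200/81) = √(-462890/81) = I*√462890/9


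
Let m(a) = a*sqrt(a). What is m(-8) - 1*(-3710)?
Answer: 3710 - 16*I*sqrt(2) ≈ 3710.0 - 22.627*I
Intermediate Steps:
m(a) = a**(3/2)
m(-8) - 1*(-3710) = (-8)**(3/2) - 1*(-3710) = -16*I*sqrt(2) + 3710 = 3710 - 16*I*sqrt(2)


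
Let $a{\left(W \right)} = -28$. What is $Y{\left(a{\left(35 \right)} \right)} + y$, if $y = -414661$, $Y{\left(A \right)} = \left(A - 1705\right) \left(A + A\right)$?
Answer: $-317613$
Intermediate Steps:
$Y{\left(A \right)} = 2 A \left(-1705 + A\right)$ ($Y{\left(A \right)} = \left(-1705 + A\right) 2 A = 2 A \left(-1705 + A\right)$)
$Y{\left(a{\left(35 \right)} \right)} + y = 2 \left(-28\right) \left(-1705 - 28\right) - 414661 = 2 \left(-28\right) \left(-1733\right) - 414661 = 97048 - 414661 = -317613$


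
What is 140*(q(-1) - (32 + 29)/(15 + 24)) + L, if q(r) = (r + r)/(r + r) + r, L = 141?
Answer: -3041/39 ≈ -77.974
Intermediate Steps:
q(r) = 1 + r (q(r) = (2*r)/((2*r)) + r = (2*r)*(1/(2*r)) + r = 1 + r)
140*(q(-1) - (32 + 29)/(15 + 24)) + L = 140*((1 - 1) - (32 + 29)/(15 + 24)) + 141 = 140*(0 - 61/39) + 141 = 140*(-61/39) + 141 = -8540/39 + 141 = -3041/39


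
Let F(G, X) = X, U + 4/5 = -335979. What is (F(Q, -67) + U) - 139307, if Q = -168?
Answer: -2376769/5 ≈ -4.7535e+5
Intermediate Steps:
U = -1679899/5 (U = -⅘ - 335979 = -1679899/5 ≈ -3.3598e+5)
(F(Q, -67) + U) - 139307 = (-67 - 1679899/5) - 139307 = -1680234/5 - 139307 = -2376769/5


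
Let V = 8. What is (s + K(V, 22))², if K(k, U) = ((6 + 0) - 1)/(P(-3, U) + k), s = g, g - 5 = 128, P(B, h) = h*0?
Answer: 1142761/64 ≈ 17856.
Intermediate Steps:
P(B, h) = 0
g = 133 (g = 5 + 128 = 133)
s = 133
K(k, U) = 5/k (K(k, U) = ((6 + 0) - 1)/(0 + k) = (6 - 1)/k = 5/k)
(s + K(V, 22))² = (133 + 5/8)² = (1069/8)² = 1142761/64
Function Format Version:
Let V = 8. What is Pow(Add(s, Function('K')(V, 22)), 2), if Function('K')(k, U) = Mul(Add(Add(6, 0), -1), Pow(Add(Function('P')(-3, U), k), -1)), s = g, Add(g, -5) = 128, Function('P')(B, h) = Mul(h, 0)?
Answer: Rational(1142761, 64) ≈ 17856.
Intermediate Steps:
Function('P')(B, h) = 0
g = 133 (g = Add(5, 128) = 133)
s = 133
Function('K')(k, U) = Mul(5, Pow(k, -1)) (Function('K')(k, U) = Mul(Add(Add(6, 0), -1), Pow(Add(0, k), -1)) = Mul(Add(6, -1), Pow(k, -1)) = Mul(5, Pow(k, -1)))
Pow(Add(s, Function('K')(V, 22)), 2) = Pow(Add(133, Mul(5, Pow(8, -1))), 2) = Pow(Add(133, Mul(5, Rational(1, 8))), 2) = Pow(Add(133, Rational(5, 8)), 2) = Pow(Rational(1069, 8), 2) = Rational(1142761, 64)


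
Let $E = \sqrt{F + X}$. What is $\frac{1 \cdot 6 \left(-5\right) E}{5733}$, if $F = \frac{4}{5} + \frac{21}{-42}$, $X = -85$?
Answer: $- \frac{11 i \sqrt{70}}{1911} \approx - 0.048159 i$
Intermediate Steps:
$F = \frac{3}{10}$ ($F = 4 \cdot \frac{1}{5} + 21 \left(- \frac{1}{42}\right) = \frac{4}{5} - \frac{1}{2} = \frac{3}{10} \approx 0.3$)
$E = \frac{11 i \sqrt{70}}{10}$ ($E = \sqrt{\frac{3}{10} - 85} = \sqrt{- \frac{847}{10}} = \frac{11 i \sqrt{70}}{10} \approx 9.2033 i$)
$\frac{1 \cdot 6 \left(-5\right) E}{5733} = \frac{1 \cdot 6 \left(-5\right) \frac{11 i \sqrt{70}}{10}}{5733} = 6 \left(-5\right) \frac{11 i \sqrt{70}}{10} \cdot \frac{1}{5733} = - 30 \frac{11 i \sqrt{70}}{10} \cdot \frac{1}{5733} = - 33 i \sqrt{70} \cdot \frac{1}{5733} = - \frac{11 i \sqrt{70}}{1911}$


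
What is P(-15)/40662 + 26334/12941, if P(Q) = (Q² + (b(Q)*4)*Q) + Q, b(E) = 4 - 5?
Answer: 19894207/9744573 ≈ 2.0416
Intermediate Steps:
b(E) = -1
P(Q) = Q² - 3*Q (P(Q) = (Q² + (-1*4)*Q) + Q = (Q² - 4*Q) + Q = Q² - 3*Q)
P(-15)/40662 + 26334/12941 = -15*(-3 - 15)/40662 + 26334/12941 = -15*(-18)*(1/40662) + 26334*(1/12941) = 270*(1/40662) + 26334/12941 = 5/753 + 26334/12941 = 19894207/9744573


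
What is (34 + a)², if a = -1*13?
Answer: 441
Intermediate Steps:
a = -13
(34 + a)² = (34 - 13)² = 21² = 441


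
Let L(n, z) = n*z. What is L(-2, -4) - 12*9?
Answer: -100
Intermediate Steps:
L(-2, -4) - 12*9 = -2*(-4) - 12*9 = 8 - 108 = -100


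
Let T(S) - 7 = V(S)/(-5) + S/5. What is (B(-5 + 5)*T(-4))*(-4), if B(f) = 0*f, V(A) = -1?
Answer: 0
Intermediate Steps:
B(f) = 0
T(S) = 36/5 + S/5 (T(S) = 7 + (-1/(-5) + S/5) = 7 + (-1*(-1/5) + S*(1/5)) = 7 + (1/5 + S/5) = 36/5 + S/5)
(B(-5 + 5)*T(-4))*(-4) = (0*(36/5 + (1/5)*(-4)))*(-4) = (0*(36/5 - 4/5))*(-4) = (0*(32/5))*(-4) = 0*(-4) = 0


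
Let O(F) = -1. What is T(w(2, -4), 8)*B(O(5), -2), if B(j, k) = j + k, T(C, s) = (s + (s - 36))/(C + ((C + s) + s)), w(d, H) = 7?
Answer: 2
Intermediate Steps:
T(C, s) = (-36 + 2*s)/(2*C + 2*s) (T(C, s) = (s + (-36 + s))/(C + (C + 2*s)) = (-36 + 2*s)/(2*C + 2*s))
T(w(2, -4), 8)*B(O(5), -2) = ((-18 + 8)/(7 + 8))*(-1 - 2) = (-10/15)*(-3) = ((1/15)*(-10))*(-3) = -⅔*(-3) = 2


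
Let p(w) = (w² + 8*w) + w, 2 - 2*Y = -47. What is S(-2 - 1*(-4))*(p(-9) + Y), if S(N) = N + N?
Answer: 98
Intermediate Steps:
Y = 49/2 (Y = 1 - ½*(-47) = 1 + 47/2 = 49/2 ≈ 24.500)
S(N) = 2*N
p(w) = w² + 9*w
S(-2 - 1*(-4))*(p(-9) + Y) = (2*(-2 - 1*(-4)))*(-9*(9 - 9) + 49/2) = (2*(-2 + 4))*(-9*0 + 49/2) = (2*2)*(0 + 49/2) = 4*(49/2) = 98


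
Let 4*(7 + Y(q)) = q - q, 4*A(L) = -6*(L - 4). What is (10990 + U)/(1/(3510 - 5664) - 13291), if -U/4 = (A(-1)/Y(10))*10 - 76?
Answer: -170937132/200401705 ≈ -0.85297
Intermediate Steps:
A(L) = 6 - 3*L/2 (A(L) = (-6*(L - 4))/4 = (-6*(-4 + L))/4 = (24 - 6*L)/4 = 6 - 3*L/2)
Y(q) = -7 (Y(q) = -7 + (q - q)/4 = -7 + (¼)*0 = -7 + 0 = -7)
U = 2428/7 (U = -4*(((6 - 3/2*(-1))/(-7))*10 - 76) = -4*(((6 + 3/2)*(-⅐))*10 - 76) = -4*(((15/2)*(-⅐))*10 - 76) = -4*(-15/14*10 - 76) = -4*(-75/7 - 76) = -4*(-607/7) = 2428/7 ≈ 346.86)
(10990 + U)/(1/(3510 - 5664) - 13291) = (10990 + 2428/7)/(1/(3510 - 5664) - 13291) = 79358/(7*(1/(-2154) - 13291)) = 79358/(7*(-1/2154 - 13291)) = 79358/(7*(-28628815/2154)) = (79358/7)*(-2154/28628815) = -170937132/200401705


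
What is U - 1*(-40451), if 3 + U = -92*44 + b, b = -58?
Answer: 36342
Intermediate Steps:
U = -4109 (U = -3 + (-92*44 - 58) = -3 + (-4048 - 58) = -3 - 4106 = -4109)
U - 1*(-40451) = -4109 - 1*(-40451) = -4109 + 40451 = 36342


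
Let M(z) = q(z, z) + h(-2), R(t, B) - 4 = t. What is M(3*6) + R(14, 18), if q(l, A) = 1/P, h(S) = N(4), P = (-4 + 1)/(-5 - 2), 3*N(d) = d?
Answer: 65/3 ≈ 21.667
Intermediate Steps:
N(d) = d/3
P = 3/7 (P = -3/(-7) = -3*(-⅐) = 3/7 ≈ 0.42857)
h(S) = 4/3 (h(S) = (⅓)*4 = 4/3)
R(t, B) = 4 + t
q(l, A) = 7/3 (q(l, A) = 1/(3/7) = 7/3)
M(z) = 11/3 (M(z) = 7/3 + 4/3 = 11/3)
M(3*6) + R(14, 18) = 11/3 + (4 + 14) = 11/3 + 18 = 65/3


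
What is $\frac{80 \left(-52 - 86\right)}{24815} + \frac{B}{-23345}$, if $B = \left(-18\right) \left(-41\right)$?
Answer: $- \frac{7886922}{16551605} \approx -0.4765$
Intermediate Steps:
$B = 738$
$\frac{80 \left(-52 - 86\right)}{24815} + \frac{B}{-23345} = \frac{80 \left(-52 - 86\right)}{24815} + \frac{738}{-23345} = 80 \left(-138\right) \frac{1}{24815} + 738 \left(- \frac{1}{23345}\right) = \left(-11040\right) \frac{1}{24815} - \frac{738}{23345} = - \frac{2208}{4963} - \frac{738}{23345} = - \frac{7886922}{16551605}$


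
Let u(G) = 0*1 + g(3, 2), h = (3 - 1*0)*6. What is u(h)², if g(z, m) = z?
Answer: 9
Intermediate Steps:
h = 18 (h = (3 + 0)*6 = 3*6 = 18)
u(G) = 3 (u(G) = 0*1 + 3 = 0 + 3 = 3)
u(h)² = 3² = 9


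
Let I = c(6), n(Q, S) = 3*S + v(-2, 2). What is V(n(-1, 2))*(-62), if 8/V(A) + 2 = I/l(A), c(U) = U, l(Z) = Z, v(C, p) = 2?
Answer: 1984/5 ≈ 396.80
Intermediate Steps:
n(Q, S) = 2 + 3*S (n(Q, S) = 3*S + 2 = 2 + 3*S)
I = 6
V(A) = 8/(-2 + 6/A)
V(n(-1, 2))*(-62) = -4*(2 + 3*2)/(-3 + (2 + 3*2))*(-62) = -4*(2 + 6)/(-3 + (2 + 6))*(-62) = -4*8/(-3 + 8)*(-62) = -4*8/5*(-62) = -4*8*⅕*(-62) = -32/5*(-62) = 1984/5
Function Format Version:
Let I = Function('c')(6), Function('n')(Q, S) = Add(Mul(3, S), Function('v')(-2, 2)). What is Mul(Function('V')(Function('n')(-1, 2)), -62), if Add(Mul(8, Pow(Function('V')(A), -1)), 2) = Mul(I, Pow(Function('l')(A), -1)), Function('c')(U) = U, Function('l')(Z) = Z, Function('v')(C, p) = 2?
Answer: Rational(1984, 5) ≈ 396.80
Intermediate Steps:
Function('n')(Q, S) = Add(2, Mul(3, S)) (Function('n')(Q, S) = Add(Mul(3, S), 2) = Add(2, Mul(3, S)))
I = 6
Function('V')(A) = Mul(8, Pow(Add(-2, Mul(6, Pow(A, -1))), -1))
Mul(Function('V')(Function('n')(-1, 2)), -62) = Mul(Mul(-4, Add(2, Mul(3, 2)), Pow(Add(-3, Add(2, Mul(3, 2))), -1)), -62) = Mul(Mul(-4, Add(2, 6), Pow(Add(-3, Add(2, 6)), -1)), -62) = Mul(Mul(-4, 8, Pow(Add(-3, 8), -1)), -62) = Mul(Mul(-4, 8, Pow(5, -1)), -62) = Mul(Mul(-4, 8, Rational(1, 5)), -62) = Mul(Rational(-32, 5), -62) = Rational(1984, 5)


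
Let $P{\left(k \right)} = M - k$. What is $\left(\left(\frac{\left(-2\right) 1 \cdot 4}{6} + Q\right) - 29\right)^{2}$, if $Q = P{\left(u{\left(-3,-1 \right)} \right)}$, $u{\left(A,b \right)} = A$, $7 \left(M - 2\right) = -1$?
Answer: $\frac{286225}{441} \approx 649.04$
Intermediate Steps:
$M = \frac{13}{7}$ ($M = 2 + \frac{1}{7} \left(-1\right) = 2 - \frac{1}{7} = \frac{13}{7} \approx 1.8571$)
$P{\left(k \right)} = \frac{13}{7} - k$
$Q = \frac{34}{7}$ ($Q = \frac{13}{7} - -3 = \frac{13}{7} + 3 = \frac{34}{7} \approx 4.8571$)
$\left(\left(\frac{\left(-2\right) 1 \cdot 4}{6} + Q\right) - 29\right)^{2} = \left(\left(\frac{\left(-2\right) 1 \cdot 4}{6} + \frac{34}{7}\right) - 29\right)^{2} = \left(\left(\frac{\left(-2\right) 4}{6} + \frac{34}{7}\right) - 29\right)^{2} = \left(\left(\frac{1}{6} \left(-8\right) + \frac{34}{7}\right) - 29\right)^{2} = \left(\left(- \frac{4}{3} + \frac{34}{7}\right) - 29\right)^{2} = \left(\frac{74}{21} - 29\right)^{2} = \left(- \frac{535}{21}\right)^{2} = \frac{286225}{441}$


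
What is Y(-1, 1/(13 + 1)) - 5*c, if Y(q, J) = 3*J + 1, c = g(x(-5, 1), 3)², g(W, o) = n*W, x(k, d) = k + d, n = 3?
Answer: -10063/14 ≈ -718.79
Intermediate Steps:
x(k, d) = d + k
g(W, o) = 3*W
c = 144 (c = (3*(1 - 5))² = (3*(-4))² = (-12)² = 144)
Y(q, J) = 1 + 3*J
Y(-1, 1/(13 + 1)) - 5*c = (1 + 3/(13 + 1)) - 5*144 = (1 + 3/14) - 720 = 17/14 - 720 = -10063/14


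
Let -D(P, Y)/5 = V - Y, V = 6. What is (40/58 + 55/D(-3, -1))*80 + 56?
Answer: -2952/203 ≈ -14.542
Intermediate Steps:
D(P, Y) = -30 + 5*Y (D(P, Y) = -5*(6 - Y) = -30 + 5*Y)
(40/58 + 55/D(-3, -1))*80 + 56 = (40/58 + 55/(-30 + 5*(-1)))*80 + 56 = (40*(1/58) + 55/(-30 - 5))*80 + 56 = (20/29 + 55/(-35))*80 + 56 = (20/29 + 55*(-1/35))*80 + 56 = (20/29 - 11/7)*80 + 56 = -179/203*80 + 56 = -14320/203 + 56 = -2952/203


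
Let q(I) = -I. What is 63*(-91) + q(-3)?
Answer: -5730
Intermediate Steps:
63*(-91) + q(-3) = 63*(-91) - 1*(-3) = -5733 + 3 = -5730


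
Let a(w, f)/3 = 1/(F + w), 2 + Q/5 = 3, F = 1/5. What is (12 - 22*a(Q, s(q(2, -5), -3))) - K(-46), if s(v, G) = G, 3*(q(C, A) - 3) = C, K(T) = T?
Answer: 589/13 ≈ 45.308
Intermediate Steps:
F = ⅕ ≈ 0.20000
Q = 5 (Q = -10 + 5*3 = -10 + 15 = 5)
q(C, A) = 3 + C/3
a(w, f) = 3/(⅕ + w)
(12 - 22*a(Q, s(q(2, -5), -3))) - K(-46) = (12 - 330/(1 + 5*5)) - 1*(-46) = (12 - 330/(1 + 25)) + 46 = (12 - 330/26) + 46 = (12 - 22*15/26) + 46 = (12 - 165/13) + 46 = -9/13 + 46 = 589/13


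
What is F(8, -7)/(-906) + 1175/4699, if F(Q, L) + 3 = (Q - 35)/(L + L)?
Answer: 4991395/19867372 ≈ 0.25124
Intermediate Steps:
F(Q, L) = -3 + (-35 + Q)/(2*L) (F(Q, L) = -3 + (Q - 35)/(L + L) = -3 + (-35 + Q)/((2*L)) = -3 + (-35 + Q)*(1/(2*L)) = -3 + (-35 + Q)/(2*L))
F(8, -7)/(-906) + 1175/4699 = ((½)*(-35 + 8 - 6*(-7))/(-7))/(-906) + 1175/4699 = ((½)*(-⅐)*(-35 + 8 + 42))*(-1/906) + 1175*(1/4699) = ((½)*(-⅐)*15)*(-1/906) + 1175/4699 = -15/14*(-1/906) + 1175/4699 = 5/4228 + 1175/4699 = 4991395/19867372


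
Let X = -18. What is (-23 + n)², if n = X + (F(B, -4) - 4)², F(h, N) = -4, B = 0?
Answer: 529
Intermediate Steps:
n = 46 (n = -18 + (-4 - 4)² = -18 + (-8)² = -18 + 64 = 46)
(-23 + n)² = (-23 + 46)² = 23² = 529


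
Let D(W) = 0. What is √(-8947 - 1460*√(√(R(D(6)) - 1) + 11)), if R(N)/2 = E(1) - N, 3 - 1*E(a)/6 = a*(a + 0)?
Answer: √(-8947 - 1460*√(11 + √23)) ≈ 121.45*I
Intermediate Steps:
E(a) = 18 - 6*a² (E(a) = 18 - 6*a*(a + 0) = 18 - 6*a*a = 18 - 6*a²)
R(N) = 24 - 2*N (R(N) = 2*((18 - 6*1²) - N) = 2*((18 - 6*1) - N) = 2*((18 - 6) - N) = 2*(12 - N) = 24 - 2*N)
√(-8947 - 1460*√(√(R(D(6)) - 1) + 11)) = √(-8947 - 1460*√(√((24 - 2*0) - 1) + 11)) = √(-8947 - 1460*√(√((24 + 0) - 1) + 11)) = √(-8947 - 1460*√(√(24 - 1) + 11)) = √(-8947 - 1460*√(√23 + 11)) = √(-8947 - 1460*√(11 + √23))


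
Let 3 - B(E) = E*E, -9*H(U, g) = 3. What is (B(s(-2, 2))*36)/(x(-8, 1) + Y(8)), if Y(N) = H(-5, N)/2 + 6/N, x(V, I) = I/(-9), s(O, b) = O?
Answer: -1296/17 ≈ -76.235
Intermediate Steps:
H(U, g) = -⅓ (H(U, g) = -⅑*3 = -⅓)
B(E) = 3 - E² (B(E) = 3 - E*E = 3 - E²)
x(V, I) = -I/9 (x(V, I) = I*(-⅑) = -I/9)
Y(N) = -⅙ + 6/N (Y(N) = -⅓/2 + 6/N = -⅓*½ + 6/N = -⅙ + 6/N)
(B(s(-2, 2))*36)/(x(-8, 1) + Y(8)) = ((3 - 1*(-2)²)*36)/(-⅑*1 + (⅙)*(36 - 1*8)/8) = ((3 - 1*4)*36)/(-⅑ + (⅙)*(⅛)*(36 - 8)) = ((3 - 4)*36)/(-⅑ + (⅙)*(⅛)*28) = (-1*36)/(-⅑ + 7/12) = -36/17/36 = -36*36/17 = -1296/17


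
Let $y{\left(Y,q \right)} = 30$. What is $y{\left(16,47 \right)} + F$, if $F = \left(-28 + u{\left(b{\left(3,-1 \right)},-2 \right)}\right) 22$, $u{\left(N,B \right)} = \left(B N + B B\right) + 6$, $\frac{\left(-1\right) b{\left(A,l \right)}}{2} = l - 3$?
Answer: $-718$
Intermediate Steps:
$b{\left(A,l \right)} = 6 - 2 l$ ($b{\left(A,l \right)} = - 2 \left(l - 3\right) = - 2 \left(-3 + l\right) = 6 - 2 l$)
$u{\left(N,B \right)} = 6 + B^{2} + B N$ ($u{\left(N,B \right)} = \left(B N + B^{2}\right) + 6 = \left(B^{2} + B N\right) + 6 = 6 + B^{2} + B N$)
$F = -748$ ($F = \left(-28 + \left(6 + \left(-2\right)^{2} - 2 \left(6 - -2\right)\right)\right) 22 = \left(-28 + \left(6 + 4 - 2 \left(6 + 2\right)\right)\right) 22 = \left(-28 + \left(6 + 4 - 16\right)\right) 22 = \left(-28 - 6\right) 22 = \left(-34\right) 22 = -748$)
$y{\left(16,47 \right)} + F = 30 - 748 = -718$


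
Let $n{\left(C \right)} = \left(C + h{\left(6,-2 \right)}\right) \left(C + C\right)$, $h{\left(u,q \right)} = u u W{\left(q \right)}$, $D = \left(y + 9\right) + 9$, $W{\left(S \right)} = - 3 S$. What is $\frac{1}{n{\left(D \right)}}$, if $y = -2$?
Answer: $\frac{1}{7424} \approx 0.0001347$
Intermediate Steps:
$D = 16$ ($D = \left(-2 + 9\right) + 9 = 7 + 9 = 16$)
$h{\left(u,q \right)} = - 3 q u^{2}$ ($h{\left(u,q \right)} = u u \left(- 3 q\right) = u^{2} \left(- 3 q\right) = - 3 q u^{2}$)
$n{\left(C \right)} = 2 C \left(216 + C\right)$ ($n{\left(C \right)} = \left(C - - 6 \cdot 6^{2}\right) \left(C + C\right) = \left(C - \left(-6\right) 36\right) 2 C = \left(C + 216\right) 2 C = \left(216 + C\right) 2 C = 2 C \left(216 + C\right)$)
$\frac{1}{n{\left(D \right)}} = \frac{1}{2 \cdot 16 \left(216 + 16\right)} = \frac{1}{2 \cdot 16 \cdot 232} = \frac{1}{7424}$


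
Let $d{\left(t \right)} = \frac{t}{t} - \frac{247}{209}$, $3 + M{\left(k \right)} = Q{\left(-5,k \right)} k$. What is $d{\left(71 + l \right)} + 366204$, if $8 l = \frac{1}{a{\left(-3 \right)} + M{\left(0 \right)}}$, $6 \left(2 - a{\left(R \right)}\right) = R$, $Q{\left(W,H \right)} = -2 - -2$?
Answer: $\frac{4028242}{11} \approx 3.662 \cdot 10^{5}$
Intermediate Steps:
$Q{\left(W,H \right)} = 0$ ($Q{\left(W,H \right)} = -2 + 2 = 0$)
$M{\left(k \right)} = -3$ ($M{\left(k \right)} = -3 + 0 k = -3 + 0 = -3$)
$a{\left(R \right)} = 2 - \frac{R}{6}$
$l = - \frac{1}{4}$ ($l = \frac{1}{8 \left(\left(2 - - \frac{1}{2}\right) - 3\right)} = \frac{1}{8 \left(\left(2 + \frac{1}{2}\right) - 3\right)} = \frac{1}{8 \left(\frac{5}{2} - 3\right)} = \frac{1}{8 \left(- \frac{1}{2}\right)} = \frac{1}{8} \left(-2\right) = - \frac{1}{4} \approx -0.25$)
$d{\left(t \right)} = - \frac{2}{11}$ ($d{\left(t \right)} = 1 - \frac{13}{11} = - \frac{2}{11}$)
$d{\left(71 + l \right)} + 366204 = - \frac{2}{11} + 366204 = \frac{4028242}{11}$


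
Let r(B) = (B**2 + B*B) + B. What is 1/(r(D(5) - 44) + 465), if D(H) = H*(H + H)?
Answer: 1/543 ≈ 0.0018416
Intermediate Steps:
D(H) = 2*H**2 (D(H) = H*(2*H) = 2*H**2)
r(B) = B + 2*B**2 (r(B) = (B**2 + B**2) + B = 2*B**2 + B = B + 2*B**2)
1/(r(D(5) - 44) + 465) = 1/((2*5**2 - 44)*(1 + 2*(2*5**2 - 44)) + 465) = 1/((2*25 - 44)*(1 + 2*(2*25 - 44)) + 465) = 1/((50 - 44)*(1 + 2*(50 - 44)) + 465) = 1/(6*(1 + 2*6) + 465) = 1/(6*(1 + 12) + 465) = 1/(6*13 + 465) = 1/(78 + 465) = 1/543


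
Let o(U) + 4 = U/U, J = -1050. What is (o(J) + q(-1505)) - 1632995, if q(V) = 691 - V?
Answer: -1630802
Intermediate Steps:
o(U) = -3 (o(U) = -4 + U/U = -4 + 1 = -3)
(o(J) + q(-1505)) - 1632995 = (-3 + (691 - 1*(-1505))) - 1632995 = (-3 + (691 + 1505)) - 1632995 = (-3 + 2196) - 1632995 = 2193 - 1632995 = -1630802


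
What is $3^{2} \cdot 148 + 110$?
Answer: $1442$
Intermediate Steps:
$3^{2} \cdot 148 + 110 = 9 \cdot 148 + 110 = 1332 + 110 = 1442$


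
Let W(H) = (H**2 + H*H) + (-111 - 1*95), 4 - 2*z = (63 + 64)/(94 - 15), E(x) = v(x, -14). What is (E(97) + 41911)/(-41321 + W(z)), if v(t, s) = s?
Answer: -522958354/518304293 ≈ -1.0090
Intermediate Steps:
E(x) = -14
z = 189/158 (z = 2 - (63 + 64)/(2*(94 - 15)) = 2 - 127/(2*79) = 2 - 1/2*127/79 = 2 - 127/158 = 189/158 ≈ 1.1962)
W(H) = -206 + 2*H**2 (W(H) = (H**2 + H**2) + (-111 - 95) = 2*H**2 - 206 = -206 + 2*H**2)
(E(97) + 41911)/(-41321 + W(z)) = (-14 + 41911)/(-41321 + (-206 + 2*(189/158)**2)) = 41897/(-41321 + (-206 + 2*(35721/24964))) = 41897/(-41321 + (-206 + 35721/12482)) = 41897/(-41321 - 2535571/12482) = 41897/(-518304293/12482) = 41897*(-12482/518304293) = -522958354/518304293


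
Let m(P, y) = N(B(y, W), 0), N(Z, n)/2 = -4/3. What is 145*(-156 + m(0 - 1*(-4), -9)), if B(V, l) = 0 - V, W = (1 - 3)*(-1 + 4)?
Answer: -69020/3 ≈ -23007.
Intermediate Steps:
W = -6 (W = -2*3 = -6)
B(V, l) = -V
N(Z, n) = -8/3 (N(Z, n) = 2*(-4/3) = -8/3)
m(P, y) = -8/3
145*(-156 + m(0 - 1*(-4), -9)) = 145*(-156 - 8/3) = 145*(-476/3) = -69020/3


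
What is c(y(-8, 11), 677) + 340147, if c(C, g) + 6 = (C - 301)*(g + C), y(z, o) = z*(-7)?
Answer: 160556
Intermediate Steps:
y(z, o) = -7*z
c(C, g) = -6 + (-301 + C)*(C + g) (c(C, g) = -6 + (C - 301)*(g + C) = -6 + (-301 + C)*(C + g))
c(y(-8, 11), 677) + 340147 = (-6 + (-7*(-8))² - (-2107)*(-8) - 301*677 - 7*(-8)*677) + 340147 = (-6 + 56² - 301*56 - 203777 + 56*677) + 340147 = (-6 + 3136 - 16856 - 203777 + 37912) + 340147 = -179591 + 340147 = 160556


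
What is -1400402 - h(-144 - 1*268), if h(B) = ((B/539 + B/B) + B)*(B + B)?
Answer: -937696062/539 ≈ -1.7397e+6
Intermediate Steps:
h(B) = 2*B*(1 + 540*B/539) (h(B) = ((B*(1/539) + 1) + B)*(2*B) = ((B/539 + 1) + B)*(2*B) = ((1 + B/539) + B)*(2*B) = (1 + 540*B/539)*(2*B) = 2*B*(1 + 540*B/539))
-1400402 - h(-144 - 1*268) = -1400402 - 2*(-144 - 1*268)*(539 + 540*(-144 - 1*268))/539 = -1400402 - 2*(-144 - 268)*(539 + 540*(-144 - 268))/539 = -1400402 - 2*(-412)*(539 + 540*(-412))/539 = -1400402 - 2*(-412)*(539 - 222480)/539 = -1400402 - 2*(-412)*(-221941)/539 = -1400402 - 1*182879384/539 = -1400402 - 182879384/539 = -937696062/539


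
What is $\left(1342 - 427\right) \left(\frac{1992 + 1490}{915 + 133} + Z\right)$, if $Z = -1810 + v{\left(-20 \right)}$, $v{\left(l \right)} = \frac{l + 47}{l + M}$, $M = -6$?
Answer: $- \frac{11267457315}{6812} \approx -1.6541 \cdot 10^{6}$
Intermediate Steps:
$v{\left(l \right)} = \frac{47 + l}{-6 + l}$ ($v{\left(l \right)} = \frac{l + 47}{l - 6} = \frac{47 + l}{-6 + l}$)
$Z = - \frac{47087}{26}$ ($Z = -1810 + \frac{47 - 20}{-6 - 20} = -1810 + \frac{1}{-26} \cdot 27 = -1810 - \frac{27}{26} = - \frac{47087}{26} \approx -1811.0$)
$\left(1342 - 427\right) \left(\frac{1992 + 1490}{915 + 133} + Z\right) = \left(1342 - 427\right) \left(\frac{1992 + 1490}{915 + 133} - \frac{47087}{26}\right) = 915 \left(\frac{3482}{1048} - \frac{47087}{26}\right) = 915 \left(3482 \cdot \frac{1}{1048} - \frac{47087}{26}\right) = 915 \left(\frac{1741}{524} - \frac{47087}{26}\right) = 915 \left(- \frac{12314161}{6812}\right) = - \frac{11267457315}{6812}$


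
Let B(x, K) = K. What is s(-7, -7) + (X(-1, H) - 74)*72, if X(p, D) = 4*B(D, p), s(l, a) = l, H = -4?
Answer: -5623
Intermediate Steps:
X(p, D) = 4*p
s(-7, -7) + (X(-1, H) - 74)*72 = -7 + (4*(-1) - 74)*72 = -7 + (-4 - 74)*72 = -7 - 78*72 = -7 - 5616 = -5623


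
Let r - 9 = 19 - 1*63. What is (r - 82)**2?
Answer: 13689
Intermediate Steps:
r = -35 (r = 9 + (19 - 1*63) = 9 + (19 - 63) = 9 - 44 = -35)
(r - 82)**2 = (-35 - 82)**2 = (-117)**2 = 13689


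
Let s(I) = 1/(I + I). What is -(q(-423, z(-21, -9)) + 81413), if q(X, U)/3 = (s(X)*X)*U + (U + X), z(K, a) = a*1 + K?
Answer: -80009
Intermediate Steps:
z(K, a) = K + a (z(K, a) = a + K = K + a)
s(I) = 1/(2*I)
q(X, U) = 3*X + 9*U/2 (q(X, U) = 3*(((1/(2*X))*X)*U + (U + X)) = 3*(U/2 + (U + X)) = 3*(X + 3*U/2) = 3*X + 9*U/2)
-(q(-423, z(-21, -9)) + 81413) = -((3*(-423) + 9*(-21 - 9)/2) + 81413) = -((-1269 + (9/2)*(-30)) + 81413) = -((-1269 - 135) + 81413) = -(-1404 + 81413) = -1*80009 = -80009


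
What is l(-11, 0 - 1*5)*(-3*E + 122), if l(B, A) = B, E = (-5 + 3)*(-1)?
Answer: -1276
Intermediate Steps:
E = 2 (E = -2*(-1) = 2)
l(-11, 0 - 1*5)*(-3*E + 122) = -11*(-3*2 + 122) = -11*(-6 + 122) = -11*116 = -1276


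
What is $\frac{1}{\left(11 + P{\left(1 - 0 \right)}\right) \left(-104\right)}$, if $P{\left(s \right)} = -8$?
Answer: $- \frac{1}{312} \approx -0.0032051$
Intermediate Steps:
$\frac{1}{\left(11 + P{\left(1 - 0 \right)}\right) \left(-104\right)} = \frac{1}{\left(11 - 8\right) \left(-104\right)} = \frac{1}{3 \left(-104\right)} = \frac{1}{-312} = - \frac{1}{312}$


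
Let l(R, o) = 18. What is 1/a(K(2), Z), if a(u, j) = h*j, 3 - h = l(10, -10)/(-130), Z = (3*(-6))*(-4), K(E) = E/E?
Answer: 65/14688 ≈ 0.0044254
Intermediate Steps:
K(E) = 1
Z = 72 (Z = -18*(-4) = 72)
h = 204/65 (h = 3 - 18/(-130) = 3 - 18*(-1)/130 = 3 - 1*(-9/65) = 3 + 9/65 = 204/65 ≈ 3.1385)
a(u, j) = 204*j/65
1/a(K(2), Z) = 1/((204/65)*72) = 1/(14688/65) = 65/14688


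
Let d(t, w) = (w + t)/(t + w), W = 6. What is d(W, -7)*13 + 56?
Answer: 69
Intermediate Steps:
d(t, w) = 1 (d(t, w) = (t + w)/(t + w) = 1)
d(W, -7)*13 + 56 = 1*13 + 56 = 13 + 56 = 69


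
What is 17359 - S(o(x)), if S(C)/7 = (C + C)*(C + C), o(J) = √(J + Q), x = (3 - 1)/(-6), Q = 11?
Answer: 51181/3 ≈ 17060.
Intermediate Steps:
x = -⅓ (x = 2*(-⅙) = -⅓ ≈ -0.33333)
o(J) = √(11 + J) (o(J) = √(J + 11) = √(11 + J))
S(C) = 28*C² (S(C) = 7*((C + C)*(C + C)) = 7*((2*C)*(2*C)) = 7*(4*C²) = 28*C²)
17359 - S(o(x)) = 17359 - 28*(√(11 - ⅓))² = 17359 - 28*(√(32/3))² = 17359 - 28*(4*√6/3)² = 17359 - 28*32/3 = 17359 - 1*896/3 = 17359 - 896/3 = 51181/3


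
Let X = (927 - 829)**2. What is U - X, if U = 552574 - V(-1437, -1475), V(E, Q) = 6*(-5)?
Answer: 543000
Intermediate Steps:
V(E, Q) = -30
U = 552604 (U = 552574 - 1*(-30) = 552574 + 30 = 552604)
X = 9604 (X = 98**2 = 9604)
U - X = 552604 - 1*9604 = 552604 - 9604 = 543000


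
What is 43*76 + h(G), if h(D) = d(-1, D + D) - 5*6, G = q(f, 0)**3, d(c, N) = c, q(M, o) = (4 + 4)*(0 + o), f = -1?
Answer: 3237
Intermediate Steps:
q(M, o) = 8*o
G = 0 (G = (8*0)**3 = 0**3 = 0)
h(D) = -31 (h(D) = -1 - 5*6 = -1 - 30 = -31)
43*76 + h(G) = 43*76 - 31 = 3268 - 31 = 3237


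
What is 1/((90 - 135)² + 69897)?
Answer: 1/71922 ≈ 1.3904e-5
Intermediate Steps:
1/((90 - 135)² + 69897) = 1/((-45)² + 69897) = 1/(2025 + 69897) = 1/71922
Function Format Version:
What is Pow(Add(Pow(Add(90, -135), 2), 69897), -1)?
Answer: Rational(1, 71922) ≈ 1.3904e-5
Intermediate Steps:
Pow(Add(Pow(Add(90, -135), 2), 69897), -1) = Pow(Add(Pow(-45, 2), 69897), -1) = Pow(Add(2025, 69897), -1) = Pow(71922, -1) = Rational(1, 71922)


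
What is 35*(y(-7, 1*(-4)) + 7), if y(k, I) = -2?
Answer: 175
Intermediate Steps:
35*(y(-7, 1*(-4)) + 7) = 35*(-2 + 7) = 35*5 = 175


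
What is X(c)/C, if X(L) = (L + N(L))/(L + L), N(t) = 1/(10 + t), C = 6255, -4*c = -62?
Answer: 317/3955662 ≈ 8.0138e-5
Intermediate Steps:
c = 31/2 (c = -¼*(-62) = 31/2 ≈ 15.500)
X(L) = (L + 1/(10 + L))/(2*L) (X(L) = (L + 1/(10 + L))/(L + L) = (L + 1/(10 + L))/((2*L)) = (L + 1/(10 + L))*(1/(2*L)) = (L + 1/(10 + L))/(2*L))
X(c)/C = ((1 + 31*(10 + 31/2)/2)/(2*(31/2)*(10 + 31/2)))/6255 = ((½)*(2/31)*(1 + (31/2)*(51/2))/(51/2))*(1/6255) = ((½)*(2/31)*(2/51)*(1 + 1581/4))*(1/6255) = ((½)*(2/31)*(2/51)*(1585/4))*(1/6255) = (1585/3162)*(1/6255) = 317/3955662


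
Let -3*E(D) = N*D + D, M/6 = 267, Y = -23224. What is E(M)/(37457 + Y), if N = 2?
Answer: -1602/14233 ≈ -0.11256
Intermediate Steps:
M = 1602 (M = 6*267 = 1602)
E(D) = -D (E(D) = -(2*D + D)/3 = -D)
E(M)/(37457 + Y) = (-1*1602)/(37457 - 23224) = -1602/14233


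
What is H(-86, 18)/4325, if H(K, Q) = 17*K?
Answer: -1462/4325 ≈ -0.33803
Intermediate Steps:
H(-86, 18)/4325 = (17*(-86))/4325 = -1462*1/4325 = -1462/4325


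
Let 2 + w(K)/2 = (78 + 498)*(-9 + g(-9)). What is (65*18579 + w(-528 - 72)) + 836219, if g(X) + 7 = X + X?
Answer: 2004682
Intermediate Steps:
g(X) = -7 + 2*X (g(X) = -7 + (X + X) = -7 + 2*X)
w(K) = -39172 (w(K) = -4 + 2*((78 + 498)*(-9 + (-7 + 2*(-9)))) = -4 + 2*(576*(-9 + (-7 - 18))) = -4 + 2*(576*(-9 - 25)) = -4 + 2*(576*(-34)) = -4 + 2*(-19584) = -4 - 39168 = -39172)
(65*18579 + w(-528 - 72)) + 836219 = (65*18579 - 39172) + 836219 = (1207635 - 39172) + 836219 = 1168463 + 836219 = 2004682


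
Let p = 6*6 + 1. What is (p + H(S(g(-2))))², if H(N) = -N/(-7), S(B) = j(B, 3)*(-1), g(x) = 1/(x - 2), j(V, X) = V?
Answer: 1075369/784 ≈ 1371.6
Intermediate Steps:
g(x) = 1/(-2 + x)
S(B) = -B (S(B) = B*(-1) = -B)
H(N) = N/7 (H(N) = -N*(-1)/7 = -(-1)*N/7 = N/7)
p = 37 (p = 36 + 1 = 37)
(p + H(S(g(-2))))² = (37 + (-1/(-2 - 2))/7)² = (37 + (-1/(-4))/7)² = (37 + (-1*(-¼))/7)² = (37 + (⅐)*(¼))² = (37 + 1/28)² = (1037/28)² = 1075369/784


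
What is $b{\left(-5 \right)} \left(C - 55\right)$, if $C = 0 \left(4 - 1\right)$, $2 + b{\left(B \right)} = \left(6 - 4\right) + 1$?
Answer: $-55$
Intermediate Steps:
$b{\left(B \right)} = 1$ ($b{\left(B \right)} = -2 + \left(\left(6 - 4\right) + 1\right) = -2 + \left(2 + 1\right) = -2 + 3 = 1$)
$C = 0$ ($C = 0 \cdot 3 = 0$)
$b{\left(-5 \right)} \left(C - 55\right) = 1 \left(0 - 55\right) = 1 \left(-55\right) = -55$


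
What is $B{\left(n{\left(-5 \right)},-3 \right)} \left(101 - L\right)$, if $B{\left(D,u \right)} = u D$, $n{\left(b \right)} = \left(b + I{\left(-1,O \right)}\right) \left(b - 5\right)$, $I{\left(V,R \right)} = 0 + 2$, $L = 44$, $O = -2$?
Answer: $-5130$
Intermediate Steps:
$I{\left(V,R \right)} = 2$
$n{\left(b \right)} = \left(-5 + b\right) \left(2 + b\right)$ ($n{\left(b \right)} = \left(b + 2\right) \left(b - 5\right) = \left(2 + b\right) \left(-5 + b\right) = \left(-5 + b\right) \left(2 + b\right)$)
$B{\left(D,u \right)} = D u$
$B{\left(n{\left(-5 \right)},-3 \right)} \left(101 - L\right) = \left(-10 + \left(-5\right)^{2} - -15\right) \left(-3\right) \left(101 - 44\right) = \left(-10 + 25 + 15\right) \left(-3\right) \left(101 - 44\right) = 30 \left(-3\right) 57 = \left(-90\right) 57 = -5130$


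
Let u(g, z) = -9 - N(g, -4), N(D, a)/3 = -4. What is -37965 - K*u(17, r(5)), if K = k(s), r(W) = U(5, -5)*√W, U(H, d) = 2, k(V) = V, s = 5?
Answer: -37980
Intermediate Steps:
N(D, a) = -12 (N(D, a) = 3*(-4) = -12)
r(W) = 2*√W
K = 5
u(g, z) = 3 (u(g, z) = -9 - 1*(-12) = -9 + 12 = 3)
-37965 - K*u(17, r(5)) = -37965 - 5*3 = -37965 - 1*15 = -37965 - 15 = -37980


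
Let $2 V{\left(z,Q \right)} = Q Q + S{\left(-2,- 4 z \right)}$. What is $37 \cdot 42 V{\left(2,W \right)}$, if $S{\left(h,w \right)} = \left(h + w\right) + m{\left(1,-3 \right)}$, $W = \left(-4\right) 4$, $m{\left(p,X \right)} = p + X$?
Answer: $189588$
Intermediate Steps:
$m{\left(p,X \right)} = X + p$
$W = -16$
$S{\left(h,w \right)} = -2 + h + w$ ($S{\left(h,w \right)} = \left(h + w\right) + \left(-3 + 1\right) = \left(h + w\right) - 2 = -2 + h + w$)
$V{\left(z,Q \right)} = -2 + \frac{Q^{2}}{2} - 2 z$ ($V{\left(z,Q \right)} = \frac{Q Q - \left(4 + 4 z\right)}{2} = \frac{Q^{2} - \left(4 + 4 z\right)}{2} = \frac{-4 + Q^{2} - 4 z}{2} = -2 + \frac{Q^{2}}{2} - 2 z$)
$37 \cdot 42 V{\left(2,W \right)} = 37 \cdot 42 \left(-2 + \frac{\left(-16\right)^{2}}{2} - 4\right) = 1554 \left(-2 + \frac{1}{2} \cdot 256 - 4\right) = 1554 \left(-2 + 128 - 4\right) = 1554 \cdot 122 = 189588$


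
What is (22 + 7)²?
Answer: 841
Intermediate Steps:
(22 + 7)² = 29² = 841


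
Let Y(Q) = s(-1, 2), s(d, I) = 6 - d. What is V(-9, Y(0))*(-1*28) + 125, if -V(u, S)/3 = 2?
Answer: 293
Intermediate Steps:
Y(Q) = 7 (Y(Q) = 6 - 1*(-1) = 6 + 1 = 7)
V(u, S) = -6 (V(u, S) = -3*2 = -6)
V(-9, Y(0))*(-1*28) + 125 = -(-6)*28 + 125 = -6*(-28) + 125 = 168 + 125 = 293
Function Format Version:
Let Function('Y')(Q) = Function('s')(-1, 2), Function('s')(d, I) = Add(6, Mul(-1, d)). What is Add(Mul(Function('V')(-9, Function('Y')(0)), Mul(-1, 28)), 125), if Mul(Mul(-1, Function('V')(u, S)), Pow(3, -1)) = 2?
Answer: 293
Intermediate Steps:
Function('Y')(Q) = 7 (Function('Y')(Q) = Add(6, Mul(-1, -1)) = Add(6, 1) = 7)
Function('V')(u, S) = -6 (Function('V')(u, S) = Mul(-3, 2) = -6)
Add(Mul(Function('V')(-9, Function('Y')(0)), Mul(-1, 28)), 125) = Add(Mul(-6, Mul(-1, 28)), 125) = Add(Mul(-6, -28), 125) = Add(168, 125) = 293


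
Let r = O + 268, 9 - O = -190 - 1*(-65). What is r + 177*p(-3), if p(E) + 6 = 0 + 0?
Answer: -660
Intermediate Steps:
p(E) = -6 (p(E) = -6 + (0 + 0) = -6 + 0 = -6)
O = 134 (O = 9 - (-190 - 1*(-65)) = 9 - (-190 + 65) = 9 - 1*(-125) = 9 + 125 = 134)
r = 402 (r = 134 + 268 = 402)
r + 177*p(-3) = 402 + 177*(-6) = 402 - 1062 = -660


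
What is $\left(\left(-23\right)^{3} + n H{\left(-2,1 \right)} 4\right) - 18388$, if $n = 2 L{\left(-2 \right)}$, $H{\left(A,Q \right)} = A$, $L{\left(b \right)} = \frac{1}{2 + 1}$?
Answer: $- \frac{91681}{3} \approx -30560.0$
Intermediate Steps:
$L{\left(b \right)} = \frac{1}{3}$
$n = \frac{2}{3}$ ($n = 2 \cdot \frac{1}{3} = \frac{2}{3} \approx 0.66667$)
$\left(\left(-23\right)^{3} + n H{\left(-2,1 \right)} 4\right) - 18388 = \left(\left(-23\right)^{3} + \frac{2}{3} \left(-2\right) 4\right) - 18388 = \left(-12167 - \frac{16}{3}\right) - 18388 = - \frac{36517}{3} - 18388 = - \frac{91681}{3}$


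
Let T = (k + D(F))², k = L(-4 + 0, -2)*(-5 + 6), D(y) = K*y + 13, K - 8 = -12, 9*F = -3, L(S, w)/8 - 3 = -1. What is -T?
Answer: -8281/9 ≈ -920.11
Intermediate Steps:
L(S, w) = 16 (L(S, w) = 24 + 8*(-1) = 24 - 8 = 16)
F = -⅓ (F = (⅑)*(-3) = -⅓ ≈ -0.33333)
K = -4 (K = 8 - 12 = -4)
D(y) = 13 - 4*y (D(y) = -4*y + 13 = 13 - 4*y)
k = 16 (k = 16*(-5 + 6) = 16*1 = 16)
T = 8281/9 (T = (16 + (13 - 4*(-⅓)))² = (16 + (13 + 4/3))² = (16 + 43/3)² = (91/3)² = 8281/9 ≈ 920.11)
-T = -1*8281/9 = -8281/9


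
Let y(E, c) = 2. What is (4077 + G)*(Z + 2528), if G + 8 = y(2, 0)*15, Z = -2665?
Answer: -561563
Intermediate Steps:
G = 22 (G = -8 + 2*15 = -8 + 30 = 22)
(4077 + G)*(Z + 2528) = (4077 + 22)*(-2665 + 2528) = 4099*(-137) = -561563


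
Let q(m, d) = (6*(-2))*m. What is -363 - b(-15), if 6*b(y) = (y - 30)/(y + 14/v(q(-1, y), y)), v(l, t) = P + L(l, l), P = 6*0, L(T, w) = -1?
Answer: -21069/58 ≈ -363.26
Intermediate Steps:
P = 0
q(m, d) = -12*m
v(l, t) = -1 (v(l, t) = 0 - 1 = -1)
b(y) = (-30 + y)/(6*(-14 + y)) (b(y) = ((y - 30)/(y + 14/(-1)))/6 = ((-30 + y)/(y + 14*(-1)))/6 = ((-30 + y)/(y - 14))/6 = ((-30 + y)/(-14 + y))/6 = (-30 + y)/(6*(-14 + y)))
-363 - b(-15) = -363 - (30 - 1*(-15))/(6*(14 - 1*(-15))) = -363 - (30 + 15)/(6*(14 + 15)) = -363 - 45/(6*29) = -363 - 1*15/58 = -363 - 15/58 = -21069/58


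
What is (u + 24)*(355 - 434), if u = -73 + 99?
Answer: -3950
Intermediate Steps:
u = 26
(u + 24)*(355 - 434) = (26 + 24)*(355 - 434) = 50*(-79) = -3950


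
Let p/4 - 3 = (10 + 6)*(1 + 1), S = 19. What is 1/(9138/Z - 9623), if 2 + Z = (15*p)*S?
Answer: -19949/191964658 ≈ -0.00010392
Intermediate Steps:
p = 140 (p = 12 + 4*((10 + 6)*(1 + 1)) = 12 + 4*(16*2) = 12 + 4*32 = 12 + 128 = 140)
Z = 39898 (Z = -2 + (15*140)*19 = -2 + 2100*19 = -2 + 39900 = 39898)
1/(9138/Z - 9623) = 1/(9138/39898 - 9623) = 1/(9138*(1/39898) - 9623) = 1/(4569/19949 - 9623) = 1/(-191964658/19949) = -19949/191964658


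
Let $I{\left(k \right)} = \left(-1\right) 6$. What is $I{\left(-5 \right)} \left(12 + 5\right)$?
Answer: $-102$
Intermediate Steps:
$I{\left(k \right)} = -6$
$I{\left(-5 \right)} \left(12 + 5\right) = - 6 \left(12 + 5\right) = \left(-6\right) 17 = -102$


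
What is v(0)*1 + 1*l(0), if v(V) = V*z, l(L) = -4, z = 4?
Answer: -4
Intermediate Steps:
v(V) = 4*V (v(V) = V*4 = 4*V)
v(0)*1 + 1*l(0) = (4*0)*1 + 1*(-4) = 0*1 - 4 = 0 - 4 = -4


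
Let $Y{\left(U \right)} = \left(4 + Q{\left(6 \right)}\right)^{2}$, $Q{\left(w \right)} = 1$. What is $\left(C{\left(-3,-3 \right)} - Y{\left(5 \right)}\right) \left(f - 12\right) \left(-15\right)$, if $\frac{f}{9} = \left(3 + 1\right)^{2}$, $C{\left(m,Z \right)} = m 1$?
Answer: $55440$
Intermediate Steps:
$C{\left(m,Z \right)} = m$
$Y{\left(U \right)} = 25$ ($Y{\left(U \right)} = \left(4 + 1\right)^{2} = 5^{2} = 25$)
$f = 144$ ($f = 9 \left(3 + 1\right)^{2} = 9 \cdot 4^{2} = 9 \cdot 16 = 144$)
$\left(C{\left(-3,-3 \right)} - Y{\left(5 \right)}\right) \left(f - 12\right) \left(-15\right) = \left(-3 - 25\right) \left(144 - 12\right) \left(-15\right) = \left(-3 - 25\right) 132 \left(-15\right) = \left(-28\right) \left(-1980\right) = 55440$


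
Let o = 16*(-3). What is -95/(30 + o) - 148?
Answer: -2569/18 ≈ -142.72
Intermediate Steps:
o = -48
-95/(30 + o) - 148 = -95/(30 - 48) - 148 = -95/(-18) - 148 = -1/18*(-95) - 148 = 95/18 - 148 = -2569/18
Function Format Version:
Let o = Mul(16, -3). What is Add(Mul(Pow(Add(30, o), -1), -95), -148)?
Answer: Rational(-2569, 18) ≈ -142.72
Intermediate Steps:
o = -48
Add(Mul(Pow(Add(30, o), -1), -95), -148) = Add(Mul(Pow(Add(30, -48), -1), -95), -148) = Add(Mul(Pow(-18, -1), -95), -148) = Add(Mul(Rational(-1, 18), -95), -148) = Add(Rational(95, 18), -148) = Rational(-2569, 18)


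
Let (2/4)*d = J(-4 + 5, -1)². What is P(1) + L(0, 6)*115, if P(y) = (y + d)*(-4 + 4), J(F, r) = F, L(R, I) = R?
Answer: 0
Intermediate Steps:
d = 2 (d = 2*(-4 + 5)² = 2*1² = 2*1 = 2)
P(y) = 0 (P(y) = (y + 2)*(-4 + 4) = (2 + y)*0 = 0)
P(1) + L(0, 6)*115 = 0 + 0*115 = 0 + 0 = 0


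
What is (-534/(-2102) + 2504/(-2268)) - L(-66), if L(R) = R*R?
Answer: -2596320989/595917 ≈ -4356.9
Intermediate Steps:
L(R) = R**2
(-534/(-2102) + 2504/(-2268)) - L(-66) = (-534/(-2102) + 2504/(-2268)) - 1*(-66)**2 = (-534*(-1/2102) + 2504*(-1/2268)) - 1*4356 = (267/1051 - 626/567) - 4356 = -506537/595917 - 4356 = -2596320989/595917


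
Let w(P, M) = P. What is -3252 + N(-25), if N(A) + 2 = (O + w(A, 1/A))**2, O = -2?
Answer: -2525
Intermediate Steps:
N(A) = -2 + (-2 + A)**2
-3252 + N(-25) = -3252 + (-2 + (-2 - 25)**2) = -3252 + (-2 + (-27)**2) = -3252 + (-2 + 729) = -3252 + 727 = -2525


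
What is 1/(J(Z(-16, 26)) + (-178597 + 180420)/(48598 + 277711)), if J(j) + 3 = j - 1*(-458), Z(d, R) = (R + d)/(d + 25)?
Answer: 2936781/1339514852 ≈ 0.0021924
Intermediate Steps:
Z(d, R) = (R + d)/(25 + d)
J(j) = 455 + j (J(j) = -3 + (j - 1*(-458)) = -3 + (j + 458) = -3 + (458 + j) = 455 + j)
1/(J(Z(-16, 26)) + (-178597 + 180420)/(48598 + 277711)) = 1/((455 + (26 - 16)/(25 - 16)) + (-178597 + 180420)/(48598 + 277711)) = 1/((455 + 10/9) + 1823/326309) = 1/(4105/9 + 1823/326309) = 1/(1339514852/2936781) = 2936781/1339514852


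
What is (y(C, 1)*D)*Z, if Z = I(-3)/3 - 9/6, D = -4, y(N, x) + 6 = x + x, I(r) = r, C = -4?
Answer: -40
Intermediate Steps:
y(N, x) = -6 + 2*x (y(N, x) = -6 + (x + x) = -6 + 2*x)
Z = -5/2 (Z = -3/3 - 9/6 = -3*⅓ - 9*⅙ = -1 - 3/2 = -5/2 ≈ -2.5000)
(y(C, 1)*D)*Z = ((-6 + 2*1)*(-4))*(-5/2) = ((-6 + 2)*(-4))*(-5/2) = -4*(-4)*(-5/2) = 16*(-5/2) = -40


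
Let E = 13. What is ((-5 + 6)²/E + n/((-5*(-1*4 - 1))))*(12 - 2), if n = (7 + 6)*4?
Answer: 1402/65 ≈ 21.569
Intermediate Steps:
n = 52 (n = 13*4 = 52)
((-5 + 6)²/E + n/((-5*(-1*4 - 1))))*(12 - 2) = ((-5 + 6)²/13 + 52/((-5*(-1*4 - 1))))*(12 - 2) = (1²*(1/13) + 52/((-5*(-4 - 1))))*10 = (1*(1/13) + 52/((-5*(-5))))*10 = (1/13 + 52/25)*10 = (701/325)*10 = 1402/65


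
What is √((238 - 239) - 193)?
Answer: I*√194 ≈ 13.928*I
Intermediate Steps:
√((238 - 239) - 193) = √(-1 - 193) = √(-194) = I*√194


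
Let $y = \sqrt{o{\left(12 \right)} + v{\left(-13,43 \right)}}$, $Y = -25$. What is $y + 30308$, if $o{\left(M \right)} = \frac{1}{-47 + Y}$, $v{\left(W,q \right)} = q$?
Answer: $30308 + \frac{\sqrt{6190}}{12} \approx 30315.0$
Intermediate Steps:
$o{\left(M \right)} = - \frac{1}{72}$ ($o{\left(M \right)} = \frac{1}{-47 - 25} = \frac{1}{-72} = - \frac{1}{72}$)
$y = \frac{\sqrt{6190}}{12}$ ($y = \sqrt{- \frac{1}{72} + 43} = \sqrt{\frac{3095}{72}} = \frac{\sqrt{6190}}{12} \approx 6.5564$)
$y + 30308 = \frac{\sqrt{6190}}{12} + 30308 = 30308 + \frac{\sqrt{6190}}{12}$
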